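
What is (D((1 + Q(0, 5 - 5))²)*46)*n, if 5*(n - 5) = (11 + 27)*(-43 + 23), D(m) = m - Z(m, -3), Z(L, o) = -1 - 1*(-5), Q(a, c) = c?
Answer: 20286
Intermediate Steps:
Z(L, o) = 4 (Z(L, o) = -1 + 5 = 4)
D(m) = -4 + m (D(m) = m - 1*4 = m - 4 = -4 + m)
n = -147 (n = 5 + ((11 + 27)*(-43 + 23))/5 = 5 + (38*(-20))/5 = 5 + (⅕)*(-760) = 5 - 152 = -147)
(D((1 + Q(0, 5 - 5))²)*46)*n = ((-4 + (1 + (5 - 5))²)*46)*(-147) = ((-4 + (1 + 0)²)*46)*(-147) = ((-4 + 1²)*46)*(-147) = ((-4 + 1)*46)*(-147) = -3*46*(-147) = -138*(-147) = 20286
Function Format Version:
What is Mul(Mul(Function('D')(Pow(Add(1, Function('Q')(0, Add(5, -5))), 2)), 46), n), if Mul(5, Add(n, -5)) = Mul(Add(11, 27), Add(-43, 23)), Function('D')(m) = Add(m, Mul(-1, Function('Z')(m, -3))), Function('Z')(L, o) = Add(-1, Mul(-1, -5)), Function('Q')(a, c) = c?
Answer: 20286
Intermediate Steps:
Function('Z')(L, o) = 4 (Function('Z')(L, o) = Add(-1, 5) = 4)
Function('D')(m) = Add(-4, m) (Function('D')(m) = Add(m, Mul(-1, 4)) = Add(m, -4) = Add(-4, m))
n = -147 (n = Add(5, Mul(Rational(1, 5), Mul(Add(11, 27), Add(-43, 23)))) = Add(5, Mul(Rational(1, 5), Mul(38, -20))) = Add(5, Mul(Rational(1, 5), -760)) = Add(5, -152) = -147)
Mul(Mul(Function('D')(Pow(Add(1, Function('Q')(0, Add(5, -5))), 2)), 46), n) = Mul(Mul(Add(-4, Pow(Add(1, Add(5, -5)), 2)), 46), -147) = Mul(Mul(Add(-4, Pow(Add(1, 0), 2)), 46), -147) = Mul(Mul(Add(-4, Pow(1, 2)), 46), -147) = Mul(Mul(Add(-4, 1), 46), -147) = Mul(Mul(-3, 46), -147) = Mul(-138, -147) = 20286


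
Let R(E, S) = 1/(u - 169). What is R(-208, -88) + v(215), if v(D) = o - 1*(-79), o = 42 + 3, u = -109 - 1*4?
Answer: 34967/282 ≈ 124.00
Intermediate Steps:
u = -113 (u = -109 - 4 = -113)
o = 45
R(E, S) = -1/282 (R(E, S) = 1/(-113 - 169) = 1/(-282) = -1/282)
v(D) = 124 (v(D) = 45 - 1*(-79) = 45 + 79 = 124)
R(-208, -88) + v(215) = -1/282 + 124 = 34967/282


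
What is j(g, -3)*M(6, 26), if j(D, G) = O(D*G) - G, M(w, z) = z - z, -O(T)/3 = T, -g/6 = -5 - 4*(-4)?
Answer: 0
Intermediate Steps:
g = -66 (g = -6*(-5 - 4*(-4)) = -6*(-5 + 16) = -6*11 = -66)
O(T) = -3*T
M(w, z) = 0
j(D, G) = -G - 3*D*G (j(D, G) = -3*D*G - G = -G - 3*D*G)
j(g, -3)*M(6, 26) = -3*(-1 - 3*(-66))*0 = -3*(-1 + 198)*0 = -3*197*0 = -591*0 = 0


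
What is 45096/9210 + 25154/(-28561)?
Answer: 176053086/43841135 ≈ 4.0157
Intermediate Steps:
45096/9210 + 25154/(-28561) = 45096*(1/9210) + 25154*(-1/28561) = 7516/1535 - 25154/28561 = 176053086/43841135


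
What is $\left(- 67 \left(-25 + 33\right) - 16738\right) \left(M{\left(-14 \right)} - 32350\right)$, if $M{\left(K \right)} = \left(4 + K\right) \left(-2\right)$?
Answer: $558468420$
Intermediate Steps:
$M{\left(K \right)} = -8 - 2 K$
$\left(- 67 \left(-25 + 33\right) - 16738\right) \left(M{\left(-14 \right)} - 32350\right) = \left(- 67 \left(-25 + 33\right) - 16738\right) \left(\left(-8 - -28\right) - 32350\right) = \left(\left(-67\right) 8 - 16738\right) \left(\left(-8 + 28\right) - 32350\right) = \left(-536 - 16738\right) \left(20 - 32350\right) = \left(-17274\right) \left(-32330\right) = 558468420$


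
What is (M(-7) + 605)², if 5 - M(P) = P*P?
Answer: 314721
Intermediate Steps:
M(P) = 5 - P² (M(P) = 5 - P*P = 5 - P²)
(M(-7) + 605)² = ((5 - 1*(-7)²) + 605)² = ((5 - 1*49) + 605)² = ((5 - 49) + 605)² = (-44 + 605)² = 561² = 314721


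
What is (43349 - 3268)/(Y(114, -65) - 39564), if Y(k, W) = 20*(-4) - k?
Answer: -40081/39758 ≈ -1.0081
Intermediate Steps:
Y(k, W) = -80 - k
(43349 - 3268)/(Y(114, -65) - 39564) = (43349 - 3268)/((-80 - 1*114) - 39564) = 40081/((-80 - 114) - 39564) = 40081/(-194 - 39564) = 40081/(-39758) = 40081*(-1/39758) = -40081/39758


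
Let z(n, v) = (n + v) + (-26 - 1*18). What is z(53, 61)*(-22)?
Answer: -1540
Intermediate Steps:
z(n, v) = -44 + n + v (z(n, v) = (n + v) + (-26 - 18) = (n + v) - 44 = -44 + n + v)
z(53, 61)*(-22) = (-44 + 53 + 61)*(-22) = 70*(-22) = -1540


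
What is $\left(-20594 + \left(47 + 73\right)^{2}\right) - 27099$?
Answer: $-33293$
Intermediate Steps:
$\left(-20594 + \left(47 + 73\right)^{2}\right) - 27099 = \left(-20594 + 120^{2}\right) - 27099 = \left(-20594 + 14400\right) - 27099 = -6194 - 27099 = -33293$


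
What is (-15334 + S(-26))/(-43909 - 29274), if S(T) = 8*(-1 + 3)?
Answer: 15318/73183 ≈ 0.20931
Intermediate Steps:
S(T) = 16 (S(T) = 8*2 = 16)
(-15334 + S(-26))/(-43909 - 29274) = (-15334 + 16)/(-43909 - 29274) = -15318/(-73183) = -15318*(-1/73183) = 15318/73183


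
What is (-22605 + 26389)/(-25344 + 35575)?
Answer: 3784/10231 ≈ 0.36986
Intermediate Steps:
(-22605 + 26389)/(-25344 + 35575) = 3784/10231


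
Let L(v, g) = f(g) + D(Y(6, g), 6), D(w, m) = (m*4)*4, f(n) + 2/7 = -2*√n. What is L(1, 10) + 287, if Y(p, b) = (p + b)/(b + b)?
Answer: 2679/7 - 2*√10 ≈ 376.39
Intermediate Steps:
Y(p, b) = (b + p)/(2*b) (Y(p, b) = (b + p)/((2*b)) = (b + p)*(1/(2*b)) = (b + p)/(2*b))
f(n) = -2/7 - 2*√n
D(w, m) = 16*m (D(w, m) = (4*m)*4 = 16*m)
L(v, g) = 670/7 - 2*√g (L(v, g) = (-2/7 - 2*√g) + 16*6 = (-2/7 - 2*√g) + 96 = 670/7 - 2*√g)
L(1, 10) + 287 = (670/7 - 2*√10) + 287 = 2679/7 - 2*√10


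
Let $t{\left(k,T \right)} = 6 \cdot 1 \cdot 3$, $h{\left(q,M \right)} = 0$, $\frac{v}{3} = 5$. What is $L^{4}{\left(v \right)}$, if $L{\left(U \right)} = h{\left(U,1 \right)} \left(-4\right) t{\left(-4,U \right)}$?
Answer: $0$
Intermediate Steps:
$v = 15$ ($v = 3 \cdot 5 = 15$)
$t{\left(k,T \right)} = 18$ ($t{\left(k,T \right)} = 6 \cdot 3 = 18$)
$L{\left(U \right)} = 0$ ($L{\left(U \right)} = 0 \left(-4\right) 18 = 0 \cdot 18 = 0$)
$L^{4}{\left(v \right)} = 0^{4} = 0$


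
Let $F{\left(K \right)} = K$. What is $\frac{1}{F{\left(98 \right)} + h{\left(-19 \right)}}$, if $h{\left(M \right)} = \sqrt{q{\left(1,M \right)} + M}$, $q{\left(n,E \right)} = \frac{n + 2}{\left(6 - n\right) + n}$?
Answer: $\frac{196}{19245} - \frac{i \sqrt{74}}{19245} \approx 0.010184 - 0.00044699 i$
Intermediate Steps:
$q{\left(n,E \right)} = \frac{1}{3} + \frac{n}{6}$ ($q{\left(n,E \right)} = \frac{2 + n}{6} = \left(2 + n\right) \frac{1}{6} = \frac{1}{3} + \frac{n}{6}$)
$h{\left(M \right)} = \sqrt{\frac{1}{2} + M}$ ($h{\left(M \right)} = \sqrt{\left(\frac{1}{3} + \frac{1}{6} \cdot 1\right) + M} = \sqrt{\left(\frac{1}{3} + \frac{1}{6}\right) + M} = \sqrt{\frac{1}{2} + M}$)
$\frac{1}{F{\left(98 \right)} + h{\left(-19 \right)}} = \frac{1}{98 + \frac{\sqrt{2 + 4 \left(-19\right)}}{2}} = \frac{1}{98 + \frac{\sqrt{2 - 76}}{2}} = \frac{1}{98 + \frac{\sqrt{-74}}{2}} = \frac{1}{98 + \frac{i \sqrt{74}}{2}}$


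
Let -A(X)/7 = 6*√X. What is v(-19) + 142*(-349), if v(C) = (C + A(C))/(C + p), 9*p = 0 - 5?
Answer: -8722037/176 + 189*I*√19/88 ≈ -49557.0 + 9.3617*I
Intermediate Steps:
A(X) = -42*√X
p = -5/9 (p = (0 - 5)/9 = (⅑)*(-5) = -5/9 ≈ -0.55556)
v(C) = (C - 42*√C)/(-5/9 + C) (v(C) = (C - 42*√C)/(C - 5/9) = (C - 42*√C)/(-5/9 + C))
v(-19) + 142*(-349) = 9*(-19 - 42*I*√19)/(-5 + 9*(-19)) + 142*(-349) = 9*(-19 - 42*I*√19)/(-5 - 171) - 49558 = 9*(-19 - 42*I*√19)/(-176) - 49558 = 9*(-1/176)*(-19 - 42*I*√19) - 49558 = (171/176 + 189*I*√19/88) - 49558 = -8722037/176 + 189*I*√19/88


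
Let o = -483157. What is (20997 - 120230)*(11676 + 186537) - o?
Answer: -19668787472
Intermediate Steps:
(20997 - 120230)*(11676 + 186537) - o = (20997 - 120230)*(11676 + 186537) - 1*(-483157) = -99233*198213 + 483157 = -19669270629 + 483157 = -19668787472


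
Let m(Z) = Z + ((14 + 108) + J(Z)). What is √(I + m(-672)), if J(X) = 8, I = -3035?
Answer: 7*I*√73 ≈ 59.808*I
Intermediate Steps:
m(Z) = 130 + Z (m(Z) = Z + ((14 + 108) + 8) = Z + (122 + 8) = Z + 130 = 130 + Z)
√(I + m(-672)) = √(-3035 + (130 - 672)) = √(-3035 - 542) = √(-3577) = 7*I*√73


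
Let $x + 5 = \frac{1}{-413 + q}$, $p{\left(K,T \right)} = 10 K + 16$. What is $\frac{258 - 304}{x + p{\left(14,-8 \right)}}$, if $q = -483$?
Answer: $- \frac{41216}{135295} \approx -0.30464$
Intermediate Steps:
$p{\left(K,T \right)} = 16 + 10 K$
$x = - \frac{4481}{896}$ ($x = -5 + \frac{1}{-413 - 483} = -5 + \frac{1}{-896} = -5 - \frac{1}{896} = - \frac{4481}{896} \approx -5.0011$)
$\frac{258 - 304}{x + p{\left(14,-8 \right)}} = \frac{258 - 304}{- \frac{4481}{896} + \left(16 + 10 \cdot 14\right)} = - \frac{46}{- \frac{4481}{896} + \left(16 + 140\right)} = - \frac{46}{- \frac{4481}{896} + 156} = - \frac{46}{\frac{135295}{896}} = \left(-46\right) \frac{896}{135295} = - \frac{41216}{135295}$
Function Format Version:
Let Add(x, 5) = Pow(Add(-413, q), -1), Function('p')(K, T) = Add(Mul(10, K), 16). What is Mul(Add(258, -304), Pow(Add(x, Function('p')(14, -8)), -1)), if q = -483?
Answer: Rational(-41216, 135295) ≈ -0.30464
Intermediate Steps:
Function('p')(K, T) = Add(16, Mul(10, K))
x = Rational(-4481, 896) (x = Add(-5, Pow(Add(-413, -483), -1)) = Add(-5, Pow(-896, -1)) = Add(-5, Rational(-1, 896)) = Rational(-4481, 896) ≈ -5.0011)
Mul(Add(258, -304), Pow(Add(x, Function('p')(14, -8)), -1)) = Mul(Add(258, -304), Pow(Add(Rational(-4481, 896), Add(16, Mul(10, 14))), -1)) = Mul(-46, Pow(Add(Rational(-4481, 896), Add(16, 140)), -1)) = Mul(-46, Pow(Add(Rational(-4481, 896), 156), -1)) = Mul(-46, Pow(Rational(135295, 896), -1)) = Mul(-46, Rational(896, 135295)) = Rational(-41216, 135295)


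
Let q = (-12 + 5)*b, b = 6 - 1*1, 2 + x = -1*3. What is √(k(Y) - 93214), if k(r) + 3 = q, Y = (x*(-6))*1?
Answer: 2*I*√23313 ≈ 305.37*I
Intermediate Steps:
x = -5 (x = -2 - 1*3 = -2 - 3 = -5)
b = 5 (b = 6 - 1 = 5)
Y = 30 (Y = -5*(-6)*1 = 30*1 = 30)
q = -35 (q = (-12 + 5)*5 = -7*5 = -35)
k(r) = -38 (k(r) = -3 - 35 = -38)
√(k(Y) - 93214) = √(-38 - 93214) = √(-93252) = 2*I*√23313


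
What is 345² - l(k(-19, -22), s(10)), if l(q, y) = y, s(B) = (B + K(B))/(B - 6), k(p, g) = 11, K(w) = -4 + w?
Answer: 119021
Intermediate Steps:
s(B) = (-4 + 2*B)/(-6 + B) (s(B) = (B + (-4 + B))/(B - 6) = (-4 + 2*B)/(-6 + B))
345² - l(k(-19, -22), s(10)) = 345² - 2*(-2 + 10)/(-6 + 10) = 119025 - 2*8/4 = 119025 - 1*4 = 119025 - 4 = 119021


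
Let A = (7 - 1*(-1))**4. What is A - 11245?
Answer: -7149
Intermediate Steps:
A = 4096 (A = (7 + 1)**4 = 8**4 = 4096)
A - 11245 = 4096 - 11245 = -7149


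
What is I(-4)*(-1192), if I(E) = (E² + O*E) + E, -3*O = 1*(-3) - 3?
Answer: -4768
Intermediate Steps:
O = 2 (O = -(1*(-3) - 3)/3 = -(-3 - 3)/3 = -⅓*(-6) = 2)
I(E) = E² + 3*E (I(E) = (E² + 2*E) + E = E² + 3*E)
I(-4)*(-1192) = -4*(3 - 4)*(-1192) = -4*(-1)*(-1192) = 4*(-1192) = -4768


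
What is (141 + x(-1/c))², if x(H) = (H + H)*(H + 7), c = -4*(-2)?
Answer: 19864849/1024 ≈ 19399.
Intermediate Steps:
c = 8
x(H) = 2*H*(7 + H) (x(H) = (2*H)*(7 + H) = 2*H*(7 + H))
(141 + x(-1/c))² = (141 + 2*(-1/8)*(7 - 1/8))² = (141 + 2*(-1*⅛)*(7 - 1*⅛))² = (141 + 2*(-⅛)*(7 - ⅛))² = (141 + 2*(-⅛)*(55/8))² = (141 - 55/32)² = (4457/32)² = 19864849/1024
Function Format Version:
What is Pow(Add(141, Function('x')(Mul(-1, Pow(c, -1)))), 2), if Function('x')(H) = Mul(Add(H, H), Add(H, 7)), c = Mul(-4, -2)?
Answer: Rational(19864849, 1024) ≈ 19399.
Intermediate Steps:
c = 8
Function('x')(H) = Mul(2, H, Add(7, H)) (Function('x')(H) = Mul(Mul(2, H), Add(7, H)) = Mul(2, H, Add(7, H)))
Pow(Add(141, Function('x')(Mul(-1, Pow(c, -1)))), 2) = Pow(Add(141, Mul(2, Mul(-1, Pow(8, -1)), Add(7, Mul(-1, Pow(8, -1))))), 2) = Pow(Add(141, Mul(2, Mul(-1, Rational(1, 8)), Add(7, Mul(-1, Rational(1, 8))))), 2) = Pow(Add(141, Mul(2, Rational(-1, 8), Add(7, Rational(-1, 8)))), 2) = Pow(Add(141, Mul(2, Rational(-1, 8), Rational(55, 8))), 2) = Pow(Add(141, Rational(-55, 32)), 2) = Pow(Rational(4457, 32), 2) = Rational(19864849, 1024)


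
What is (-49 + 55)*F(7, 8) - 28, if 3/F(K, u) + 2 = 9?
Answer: -178/7 ≈ -25.429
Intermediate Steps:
F(K, u) = 3/7 (F(K, u) = 3/(-2 + 9) = 3/7)
(-49 + 55)*F(7, 8) - 28 = (-49 + 55)*(3/7) - 28 = 6*(3/7) - 28 = 18/7 - 28 = -178/7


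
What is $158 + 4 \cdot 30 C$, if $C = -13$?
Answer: $-1402$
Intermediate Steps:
$158 + 4 \cdot 30 C = 158 + 4 \cdot 30 \left(-13\right) = 158 + 120 \left(-13\right) = 158 - 1560 = -1402$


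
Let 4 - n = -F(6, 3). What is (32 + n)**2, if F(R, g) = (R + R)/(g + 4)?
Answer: 69696/49 ≈ 1422.4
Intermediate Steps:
F(R, g) = 2*R/(4 + g) (F(R, g) = (2*R)/(4 + g) = 2*R/(4 + g))
n = 40/7 (n = 4 - (-1)*2*6/(4 + 3) = 4 - (-1)*2*6/7 = 4 - (-1)*2*6*(1/7) = 4 - (-1)*12/7 = 4 - 1*(-12/7) = 4 + 12/7 = 40/7 ≈ 5.7143)
(32 + n)**2 = (32 + 40/7)**2 = (264/7)**2 = 69696/49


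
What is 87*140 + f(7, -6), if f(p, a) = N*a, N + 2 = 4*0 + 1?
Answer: 12186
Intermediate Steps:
N = -1 (N = -2 + (4*0 + 1) = -2 + (0 + 1) = -2 + 1 = -1)
f(p, a) = -a
87*140 + f(7, -6) = 87*140 - 1*(-6) = 12180 + 6 = 12186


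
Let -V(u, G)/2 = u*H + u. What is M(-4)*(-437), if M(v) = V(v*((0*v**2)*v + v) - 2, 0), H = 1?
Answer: 24472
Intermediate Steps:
V(u, G) = -4*u (V(u, G) = -2*(u*1 + u) = -2*(u + u) = -4*u)
M(v) = 8 - 4*v**2 (M(v) = -4*(v*((0*v**2)*v + v) - 2) = -4*(v*(0*v + v) - 2) = -4*(v*(0 + v) - 2) = -4*(v*v - 2) = -4*(v**2 - 2) = -4*(-2 + v**2) = 8 - 4*v**2)
M(-4)*(-437) = (8 - 4*(-4)**2)*(-437) = (8 - 4*16)*(-437) = (8 - 64)*(-437) = -56*(-437) = 24472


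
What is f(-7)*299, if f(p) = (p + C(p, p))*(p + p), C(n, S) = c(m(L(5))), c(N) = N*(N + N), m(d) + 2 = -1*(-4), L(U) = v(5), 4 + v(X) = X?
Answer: -4186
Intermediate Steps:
v(X) = -4 + X
L(U) = 1 (L(U) = -4 + 5 = 1)
m(d) = 2 (m(d) = -2 - 1*(-4) = -2 + 4 = 2)
c(N) = 2*N**2 (c(N) = N*(2*N) = 2*N**2)
C(n, S) = 8 (C(n, S) = 2*2**2 = 2*4 = 8)
f(p) = 2*p*(8 + p) (f(p) = (p + 8)*(p + p) = (8 + p)*(2*p) = 2*p*(8 + p))
f(-7)*299 = (2*(-7)*(8 - 7))*299 = (2*(-7)*1)*299 = -14*299 = -4186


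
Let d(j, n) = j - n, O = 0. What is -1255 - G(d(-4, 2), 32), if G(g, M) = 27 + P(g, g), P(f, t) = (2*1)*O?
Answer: -1282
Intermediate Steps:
P(f, t) = 0 (P(f, t) = (2*1)*0 = 2*0 = 0)
G(g, M) = 27 (G(g, M) = 27 + 0 = 27)
-1255 - G(d(-4, 2), 32) = -1255 - 1*27 = -1255 - 27 = -1282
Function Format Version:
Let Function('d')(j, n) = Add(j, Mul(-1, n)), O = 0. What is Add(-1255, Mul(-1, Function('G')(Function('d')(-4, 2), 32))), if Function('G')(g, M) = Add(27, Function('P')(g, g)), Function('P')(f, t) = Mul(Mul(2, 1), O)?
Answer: -1282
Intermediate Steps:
Function('P')(f, t) = 0 (Function('P')(f, t) = Mul(Mul(2, 1), 0) = Mul(2, 0) = 0)
Function('G')(g, M) = 27 (Function('G')(g, M) = Add(27, 0) = 27)
Add(-1255, Mul(-1, Function('G')(Function('d')(-4, 2), 32))) = Add(-1255, Mul(-1, 27)) = Add(-1255, -27) = -1282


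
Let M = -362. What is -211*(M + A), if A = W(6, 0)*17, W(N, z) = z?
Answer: 76382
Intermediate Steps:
A = 0 (A = 0*17 = 0)
-211*(M + A) = -211*(-362 + 0) = -211*(-362) = 76382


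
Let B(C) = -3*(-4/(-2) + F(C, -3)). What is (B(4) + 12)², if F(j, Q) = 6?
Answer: 144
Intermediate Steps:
B(C) = -24 (B(C) = -3*(-4/(-2) + 6) = -3*(-4*(-½) + 6) = -3*(2 + 6) = -3*8 = -24)
(B(4) + 12)² = (-24 + 12)² = (-12)² = 144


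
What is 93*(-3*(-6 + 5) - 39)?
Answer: -3348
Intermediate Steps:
93*(-3*(-6 + 5) - 39) = 93*(-3*(-1) - 39) = 93*(3 - 39) = 93*(-36) = -3348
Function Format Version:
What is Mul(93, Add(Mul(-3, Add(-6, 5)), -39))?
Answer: -3348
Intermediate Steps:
Mul(93, Add(Mul(-3, Add(-6, 5)), -39)) = Mul(93, Add(Mul(-3, -1), -39)) = Mul(93, Add(3, -39)) = Mul(93, -36) = -3348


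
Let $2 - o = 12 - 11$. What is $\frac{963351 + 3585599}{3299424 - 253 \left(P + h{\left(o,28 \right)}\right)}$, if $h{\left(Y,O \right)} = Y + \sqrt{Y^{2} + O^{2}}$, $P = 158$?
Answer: $\frac{7412962096575}{5311157418872} + \frac{575442175 \sqrt{785}}{5311157418872} \approx 1.3988$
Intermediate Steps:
$o = 1$ ($o = 2 - \left(12 - 11\right) = 2 - 1 = 1$)
$h{\left(Y,O \right)} = Y + \sqrt{O^{2} + Y^{2}}$
$\frac{963351 + 3585599}{3299424 - 253 \left(P + h{\left(o,28 \right)}\right)} = \frac{963351 + 3585599}{3299424 - 253 \left(158 + \left(1 + \sqrt{28^{2} + 1^{2}}\right)\right)} = \frac{4548950}{3299424 - 253 \left(158 + \left(1 + \sqrt{784 + 1}\right)\right)} = \frac{4548950}{3299424 - 253 \left(158 + \left(1 + \sqrt{785}\right)\right)} = \frac{4548950}{3299424 - 253 \left(159 + \sqrt{785}\right)} = \frac{4548950}{3299424 - \left(40227 + 253 \sqrt{785}\right)} = \frac{4548950}{3259197 - 253 \sqrt{785}}$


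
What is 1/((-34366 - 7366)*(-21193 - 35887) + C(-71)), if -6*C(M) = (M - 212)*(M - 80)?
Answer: 6/14292332627 ≈ 4.1981e-10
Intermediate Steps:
C(M) = -(-212 + M)*(-80 + M)/6 (C(M) = -(M - 212)*(M - 80)/6 = -(-212 + M)*(-80 + M)/6)
1/((-34366 - 7366)*(-21193 - 35887) + C(-71)) = 1/((-34366 - 7366)*(-21193 - 35887) + (-8480/3 - 1/6*(-71)**2 + (146/3)*(-71))) = 1/(-41732*(-57080) + (-8480/3 - 1/6*5041 - 10366/3)) = 1/(2382062560 + (-8480/3 - 5041/6 - 10366/3)) = 1/(2382062560 - 42733/6) = 1/(14292332627/6) = 6/14292332627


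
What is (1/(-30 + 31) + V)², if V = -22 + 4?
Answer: 289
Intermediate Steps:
V = -18
(1/(-30 + 31) + V)² = (1/(-30 + 31) - 18)² = (1/1 - 18)² = (1 - 18)² = (-17)² = 289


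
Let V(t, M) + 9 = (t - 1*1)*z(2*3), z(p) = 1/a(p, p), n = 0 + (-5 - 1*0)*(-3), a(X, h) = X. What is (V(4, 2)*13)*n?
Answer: -3315/2 ≈ -1657.5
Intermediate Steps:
n = 15 (n = 0 + (-5 + 0)*(-3) = 0 - 5*(-3) = 0 + 15 = 15)
z(p) = 1/p
V(t, M) = -55/6 + t/6 (V(t, M) = -9 + (t - 1*1)/((2*3)) = -9 + (t - 1)/6 = -9 + (-1 + t)*(⅙) = -9 + (-⅙ + t/6) = -55/6 + t/6)
(V(4, 2)*13)*n = ((-55/6 + (⅙)*4)*13)*15 = ((-55/6 + ⅔)*13)*15 = -17/2*13*15 = -221/2*15 = -3315/2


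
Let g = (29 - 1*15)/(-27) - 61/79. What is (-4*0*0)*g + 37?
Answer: 37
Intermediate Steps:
g = -2753/2133 (g = (29 - 15)*(-1/27) - 61*1/79 = 14*(-1/27) - 61/79 = -14/27 - 61/79 = -2753/2133 ≈ -1.2907)
(-4*0*0)*g + 37 = (-4*0*0)*(-2753/2133) + 37 = (0*0)*(-2753/2133) + 37 = 0*(-2753/2133) + 37 = 0 + 37 = 37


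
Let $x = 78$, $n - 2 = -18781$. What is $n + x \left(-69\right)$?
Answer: $-24161$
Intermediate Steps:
$n = -18779$ ($n = 2 - 18781 = -18779$)
$n + x \left(-69\right) = -18779 + 78 \left(-69\right) = -18779 - 5382 = -24161$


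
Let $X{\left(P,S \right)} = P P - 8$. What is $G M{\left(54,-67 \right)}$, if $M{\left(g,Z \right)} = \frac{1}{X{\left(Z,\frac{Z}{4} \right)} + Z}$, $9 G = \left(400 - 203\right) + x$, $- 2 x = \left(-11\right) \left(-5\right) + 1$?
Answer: $\frac{169}{39726} \approx 0.0042541$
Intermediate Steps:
$X{\left(P,S \right)} = -8 + P^{2}$ ($X{\left(P,S \right)} = P^{2} - 8 = -8 + P^{2}$)
$x = -28$ ($x = - \frac{\left(-11\right) \left(-5\right) + 1}{2} = - \frac{55 + 1}{2} = \left(- \frac{1}{2}\right) 56 = -28$)
$G = \frac{169}{9}$ ($G = \frac{\left(400 - 203\right) - 28}{9} = \frac{197 - 28}{9} = \frac{1}{9} \cdot 169 = \frac{169}{9} \approx 18.778$)
$M{\left(g,Z \right)} = \frac{1}{-8 + Z + Z^{2}}$ ($M{\left(g,Z \right)} = \frac{1}{\left(-8 + Z^{2}\right) + Z} = \frac{1}{-8 + Z + Z^{2}}$)
$G M{\left(54,-67 \right)} = \frac{169}{9 \left(-8 - 67 + \left(-67\right)^{2}\right)} = \frac{169}{9 \left(-8 - 67 + 4489\right)} = \frac{169}{9 \cdot 4414} = \frac{169}{9} \cdot \frac{1}{4414} = \frac{169}{39726}$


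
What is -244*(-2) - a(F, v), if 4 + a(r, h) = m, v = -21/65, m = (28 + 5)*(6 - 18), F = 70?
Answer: 888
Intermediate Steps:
m = -396 (m = 33*(-12) = -396)
v = -21/65 (v = -21*1/65 = -21/65 ≈ -0.32308)
a(r, h) = -400 (a(r, h) = -4 - 396 = -400)
-244*(-2) - a(F, v) = -244*(-2) - 1*(-400) = 488 + 400 = 888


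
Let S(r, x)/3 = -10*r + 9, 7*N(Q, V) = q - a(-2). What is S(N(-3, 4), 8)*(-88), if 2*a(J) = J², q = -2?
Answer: -27192/7 ≈ -3884.6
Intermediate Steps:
a(J) = J²/2
N(Q, V) = -4/7 (N(Q, V) = (-2 - (-2)²/2)/7 = (-2 - 4/2)/7 = (-2 - 1*2)/7 = (-2 - 2)/7 = (⅐)*(-4) = -4/7)
S(r, x) = 27 - 30*r (S(r, x) = 3*(-10*r + 9) = 3*(9 - 10*r) = 27 - 30*r)
S(N(-3, 4), 8)*(-88) = (27 - 30*(-4/7))*(-88) = (27 + 120/7)*(-88) = (309/7)*(-88) = -27192/7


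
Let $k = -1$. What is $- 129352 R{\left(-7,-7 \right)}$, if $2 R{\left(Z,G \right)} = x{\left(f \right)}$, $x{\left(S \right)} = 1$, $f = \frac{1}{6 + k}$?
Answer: $-64676$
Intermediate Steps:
$f = \frac{1}{5}$ ($f = \frac{1}{6 - 1} = \frac{1}{5} \approx 0.2$)
$R{\left(Z,G \right)} = \frac{1}{2}$ ($R{\left(Z,G \right)} = \frac{1}{2} \cdot 1 = \frac{1}{2}$)
$- 129352 R{\left(-7,-7 \right)} = \left(-129352\right) \frac{1}{2} = -64676$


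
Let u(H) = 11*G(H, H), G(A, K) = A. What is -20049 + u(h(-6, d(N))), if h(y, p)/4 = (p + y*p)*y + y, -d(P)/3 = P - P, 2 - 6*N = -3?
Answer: -20313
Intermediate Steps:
N = 5/6 (N = 1/3 - 1/6*(-3) = 1/3 + 1/2 = 5/6 ≈ 0.83333)
d(P) = 0 (d(P) = -3*(P - P) = -3*0 = 0)
h(y, p) = 4*y + 4*y*(p + p*y) (h(y, p) = 4*((p + y*p)*y + y) = 4*((p + p*y)*y + y) = 4*(y*(p + p*y) + y) = 4*(y + y*(p + p*y)) = 4*y + 4*y*(p + p*y))
u(H) = 11*H
-20049 + u(h(-6, d(N))) = -20049 + 11*(4*(-6)*(1 + 0 + 0*(-6))) = -20049 + 11*(4*(-6)*(1 + 0 + 0)) = -20049 + 11*(4*(-6)*1) = -20049 + 11*(-24) = -20049 - 264 = -20313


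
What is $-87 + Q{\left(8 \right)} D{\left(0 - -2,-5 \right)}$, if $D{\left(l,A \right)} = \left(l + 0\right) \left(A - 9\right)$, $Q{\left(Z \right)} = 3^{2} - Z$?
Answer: $-115$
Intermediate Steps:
$Q{\left(Z \right)} = 9 - Z$
$D{\left(l,A \right)} = l \left(-9 + A\right)$
$-87 + Q{\left(8 \right)} D{\left(0 - -2,-5 \right)} = -87 + \left(9 - 8\right) \left(0 - -2\right) \left(-9 - 5\right) = -87 + \left(9 - 8\right) \left(0 + 2\right) \left(-14\right) = -87 + 1 \cdot 2 \left(-14\right) = -87 + 1 \left(-28\right) = -87 - 28 = -115$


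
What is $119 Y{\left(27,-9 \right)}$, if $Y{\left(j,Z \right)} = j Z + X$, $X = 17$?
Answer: $-26894$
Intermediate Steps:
$Y{\left(j,Z \right)} = 17 + Z j$ ($Y{\left(j,Z \right)} = j Z + 17 = Z j + 17 = 17 + Z j$)
$119 Y{\left(27,-9 \right)} = 119 \left(17 - 243\right) = 119 \left(-226\right) = -26894$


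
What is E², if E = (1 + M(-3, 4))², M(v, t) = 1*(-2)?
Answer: 1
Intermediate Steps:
M(v, t) = -2
E = 1 (E = (1 - 2)² = (-1)² = 1)
E² = 1² = 1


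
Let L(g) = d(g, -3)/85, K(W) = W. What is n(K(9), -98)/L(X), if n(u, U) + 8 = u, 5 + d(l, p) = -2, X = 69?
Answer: -85/7 ≈ -12.143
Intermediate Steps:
d(l, p) = -7 (d(l, p) = -5 - 2 = -7)
n(u, U) = -8 + u
L(g) = -7/85
n(K(9), -98)/L(X) = (-8 + 9)/(-7/85) = 1*(-85/7) = -85/7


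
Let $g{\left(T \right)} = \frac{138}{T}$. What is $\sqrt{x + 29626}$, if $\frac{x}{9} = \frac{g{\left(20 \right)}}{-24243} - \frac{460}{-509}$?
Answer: $\frac{\sqrt{50136957418009921330}}{41132290} \approx 172.15$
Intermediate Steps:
$x = \frac{334448037}{41132290}$ ($x = 9 \left(\frac{138 \cdot \frac{1}{20}}{-24243} - \frac{460}{-509}\right) = 9 \left(138 \cdot \frac{1}{20} \left(- \frac{1}{24243}\right) - - \frac{460}{509}\right) = 9 \left(\frac{69}{10} \left(- \frac{1}{24243}\right) + \frac{460}{509}\right) = 9 \left(- \frac{23}{80810} + \frac{460}{509}\right) = 9 \cdot \frac{37160893}{41132290} = \frac{334448037}{41132290} \approx 8.131$)
$\sqrt{x + 29626} = \sqrt{\frac{334448037}{41132290} + 29626} = \sqrt{\frac{1218919671577}{41132290}} = \frac{\sqrt{50136957418009921330}}{41132290}$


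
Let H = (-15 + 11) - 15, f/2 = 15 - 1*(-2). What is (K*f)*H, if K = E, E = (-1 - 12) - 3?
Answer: 10336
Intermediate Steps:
f = 34 (f = 2*(15 - 1*(-2)) = 2*(15 + 2) = 2*17 = 34)
E = -16 (E = -13 - 3 = -16)
H = -19 (H = -4 - 15 = -19)
K = -16
(K*f)*H = -16*34*(-19) = -544*(-19) = 10336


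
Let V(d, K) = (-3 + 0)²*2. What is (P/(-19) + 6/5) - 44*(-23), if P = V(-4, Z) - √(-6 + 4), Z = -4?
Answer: 96164/95 + I*√2/19 ≈ 1012.3 + 0.074432*I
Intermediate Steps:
V(d, K) = 18 (V(d, K) = (-3)²*2 = 9*2 = 18)
P = 18 - I*√2 (P = 18 - √(-6 + 4) = 18 - √(-2) = 18 - I*√2 ≈ 18.0 - 1.4142*I)
(P/(-19) + 6/5) - 44*(-23) = ((18 - I*√2)/(-19) + 6/5) - 44*(-23) = ((18 - I*√2)*(-1/19) + 6*(⅕)) + 1012 = ((-18/19 + I*√2/19) + 6/5) + 1012 = (24/95 + I*√2/19) + 1012 = 96164/95 + I*√2/19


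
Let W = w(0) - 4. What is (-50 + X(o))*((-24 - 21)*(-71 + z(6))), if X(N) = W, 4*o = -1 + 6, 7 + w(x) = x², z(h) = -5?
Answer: -208620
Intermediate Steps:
w(x) = -7 + x²
o = 5/4 (o = (-1 + 6)/4 = (¼)*5 = 5/4 ≈ 1.2500)
W = -11 (W = (-7 + 0²) - 4 = (-7 + 0) - 4 = -7 - 4 = -11)
X(N) = -11
(-50 + X(o))*((-24 - 21)*(-71 + z(6))) = (-50 - 11)*((-24 - 21)*(-71 - 5)) = -(-2745)*(-76) = -61*3420 = -208620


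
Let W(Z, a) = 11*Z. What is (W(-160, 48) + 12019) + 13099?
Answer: 23358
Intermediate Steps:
(W(-160, 48) + 12019) + 13099 = (11*(-160) + 12019) + 13099 = (-1760 + 12019) + 13099 = 10259 + 13099 = 23358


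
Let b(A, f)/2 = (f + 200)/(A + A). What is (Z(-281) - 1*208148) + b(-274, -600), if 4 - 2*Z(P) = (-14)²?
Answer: -28529228/137 ≈ -2.0824e+5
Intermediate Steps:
b(A, f) = (200 + f)/A (b(A, f) = 2*((f + 200)/(A + A)) = 2*((200 + f)/((2*A))) = 2*((200 + f)*(1/(2*A))) = 2*((200 + f)/(2*A)) = (200 + f)/A)
Z(P) = -96 (Z(P) = 2 - ½*(-14)² = 2 - ½*196 = 2 - 98 = -96)
(Z(-281) - 1*208148) + b(-274, -600) = (-96 - 1*208148) + (200 - 600)/(-274) = (-96 - 208148) - 1/274*(-400) = -208244 + 200/137 = -28529228/137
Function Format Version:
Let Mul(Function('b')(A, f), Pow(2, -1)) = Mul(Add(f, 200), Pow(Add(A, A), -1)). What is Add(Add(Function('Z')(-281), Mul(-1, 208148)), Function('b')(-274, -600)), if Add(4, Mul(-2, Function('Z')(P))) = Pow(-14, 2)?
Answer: Rational(-28529228, 137) ≈ -2.0824e+5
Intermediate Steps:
Function('b')(A, f) = Mul(Pow(A, -1), Add(200, f)) (Function('b')(A, f) = Mul(2, Mul(Add(f, 200), Pow(Add(A, A), -1))) = Mul(2, Mul(Add(200, f), Pow(Mul(2, A), -1))) = Mul(2, Mul(Add(200, f), Mul(Rational(1, 2), Pow(A, -1)))) = Mul(2, Mul(Rational(1, 2), Pow(A, -1), Add(200, f))) = Mul(Pow(A, -1), Add(200, f)))
Function('Z')(P) = -96 (Function('Z')(P) = Add(2, Mul(Rational(-1, 2), Pow(-14, 2))) = Add(2, Mul(Rational(-1, 2), 196)) = Add(2, -98) = -96)
Add(Add(Function('Z')(-281), Mul(-1, 208148)), Function('b')(-274, -600)) = Add(Add(-96, Mul(-1, 208148)), Mul(Pow(-274, -1), Add(200, -600))) = Add(Add(-96, -208148), Mul(Rational(-1, 274), -400)) = Add(-208244, Rational(200, 137)) = Rational(-28529228, 137)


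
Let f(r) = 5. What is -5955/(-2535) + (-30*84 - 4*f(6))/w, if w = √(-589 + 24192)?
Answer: 397/169 - 2540*√23603/23603 ≈ -14.184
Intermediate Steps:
w = √23603 ≈ 153.63
-5955/(-2535) + (-30*84 - 4*f(6))/w = -5955/(-2535) + (-30*84 - 4*5)/(√23603) = -5955*(-1/2535) + (-2520 - 20)*(√23603/23603) = 397/169 - 2540*√23603/23603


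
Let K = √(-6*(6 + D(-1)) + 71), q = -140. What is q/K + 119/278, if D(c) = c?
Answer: 119/278 - 140*√41/41 ≈ -21.436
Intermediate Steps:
K = √41 (K = √(-6*(6 - 1) + 71) = √(-6*5 + 71) = √(-30 + 71) = √41 ≈ 6.4031)
q/K + 119/278 = -140*√41/41 + 119/278 = 119/278 - 140*√41/41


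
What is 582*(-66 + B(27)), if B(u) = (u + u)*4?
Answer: 87300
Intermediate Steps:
B(u) = 8*u (B(u) = (2*u)*4 = 8*u)
582*(-66 + B(27)) = 582*(-66 + 8*27) = 582*(-66 + 216) = 582*150 = 87300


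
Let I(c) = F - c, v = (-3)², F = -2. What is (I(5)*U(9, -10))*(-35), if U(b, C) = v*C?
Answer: -22050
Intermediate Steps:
v = 9
I(c) = -2 - c
U(b, C) = 9*C
(I(5)*U(9, -10))*(-35) = ((-2 - 1*5)*(9*(-10)))*(-35) = ((-2 - 5)*(-90))*(-35) = -7*(-90)*(-35) = 630*(-35) = -22050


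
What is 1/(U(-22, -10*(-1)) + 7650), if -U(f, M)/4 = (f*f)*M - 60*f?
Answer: -1/16990 ≈ -5.8858e-5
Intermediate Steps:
U(f, M) = 240*f - 4*M*f² (U(f, M) = -4*((f*f)*M - 60*f) = -4*(f²*M - 60*f) = -4*(M*f² - 60*f) = -4*(-60*f + M*f²) = 240*f - 4*M*f²)
1/(U(-22, -10*(-1)) + 7650) = 1/(4*(-22)*(60 - 1*(-10*(-1))*(-22)) + 7650) = 1/(4*(-22)*(60 - 1*10*(-22)) + 7650) = 1/(4*(-22)*(60 + 220) + 7650) = 1/(4*(-22)*280 + 7650) = 1/(-24640 + 7650) = 1/(-16990) = -1/16990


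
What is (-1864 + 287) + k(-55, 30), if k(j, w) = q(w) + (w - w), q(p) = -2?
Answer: -1579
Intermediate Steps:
k(j, w) = -2 (k(j, w) = -2 + (w - w) = -2 + 0 = -2)
(-1864 + 287) + k(-55, 30) = (-1864 + 287) - 2 = -1577 - 2 = -1579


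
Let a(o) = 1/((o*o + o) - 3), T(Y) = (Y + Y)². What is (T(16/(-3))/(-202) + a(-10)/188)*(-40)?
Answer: 27911210/1238967 ≈ 22.528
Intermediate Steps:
T(Y) = 4*Y² (T(Y) = (2*Y)² = 4*Y²)
a(o) = 1/(-3 + o + o²) (a(o) = 1/((o² + o) - 3) = 1/((o + o²) - 3) = 1/(-3 + o + o²))
(T(16/(-3))/(-202) + a(-10)/188)*(-40) = ((4*(16/(-3))²)/(-202) + 1/(-3 - 10 + (-10)²*188))*(-40) = ((4*(16*(-⅓))²)*(-1/202) + (1/188)/(-3 - 10 + 100))*(-40) = ((4*(-16/3)²)*(-1/202) + (1/188)/87)*(-40) = ((4*(256/9))*(-1/202) + (1/87)*(1/188))*(-40) = ((1024/9)*(-1/202) + 1/16356)*(-40) = (-512/909 + 1/16356)*(-40) = -2791121/4955868*(-40) = 27911210/1238967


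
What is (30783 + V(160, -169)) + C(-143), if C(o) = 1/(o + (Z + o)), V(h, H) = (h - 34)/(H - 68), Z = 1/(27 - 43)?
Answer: 11130415991/361583 ≈ 30782.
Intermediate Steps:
Z = -1/16 (Z = 1/(-16) = -1/16 ≈ -0.062500)
V(h, H) = (-34 + h)/(-68 + H)
C(o) = 1/(-1/16 + 2*o) (C(o) = 1/(o + (-1/16 + o)) = 1/(-1/16 + 2*o))
(30783 + V(160, -169)) + C(-143) = (30783 + (-34 + 160)/(-68 - 169)) + 16/(-1 + 32*(-143)) = (30783 + 126/(-237)) + 16/(-1 - 4576) = (30783 - 1/237*126) + 16/(-4577) = (30783 - 42/79) + 16*(-1/4577) = 2431815/79 - 16/4577 = 11130415991/361583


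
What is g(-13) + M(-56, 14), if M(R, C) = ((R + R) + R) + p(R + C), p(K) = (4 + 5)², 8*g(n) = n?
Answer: -709/8 ≈ -88.625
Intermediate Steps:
g(n) = n/8
p(K) = 81 (p(K) = 9² = 81)
M(R, C) = 81 + 3*R (M(R, C) = ((R + R) + R) + 81 = (2*R + R) + 81 = 3*R + 81 = 81 + 3*R)
g(-13) + M(-56, 14) = (⅛)*(-13) + (81 + 3*(-56)) = -13/8 + (81 - 168) = -13/8 - 87 = -709/8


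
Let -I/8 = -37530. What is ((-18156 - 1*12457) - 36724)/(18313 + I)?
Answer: -67337/318553 ≈ -0.21138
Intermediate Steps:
I = 300240 (I = -8*(-37530) = 300240)
((-18156 - 1*12457) - 36724)/(18313 + I) = ((-18156 - 1*12457) - 36724)/(18313 + 300240) = ((-18156 - 12457) - 36724)/318553 = (-30613 - 36724)*(1/318553) = -67337*1/318553 = -67337/318553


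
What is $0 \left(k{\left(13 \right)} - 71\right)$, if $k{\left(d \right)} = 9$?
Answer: $0$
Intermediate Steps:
$0 \left(k{\left(13 \right)} - 71\right) = 0 \left(9 - 71\right) = 0 \left(-62\right) = 0$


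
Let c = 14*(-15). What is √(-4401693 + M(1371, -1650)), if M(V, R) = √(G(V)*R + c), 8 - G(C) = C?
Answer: √(-4401693 + 186*√65) ≈ 2097.7*I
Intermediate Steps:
G(C) = 8 - C
c = -210
M(V, R) = √(-210 + R*(8 - V)) (M(V, R) = √((8 - V)*R - 210) = √(R*(8 - V) - 210) = √(-210 + R*(8 - V)))
√(-4401693 + M(1371, -1650)) = √(-4401693 + √(-210 - 1*(-1650)*(-8 + 1371))) = √(-4401693 + √(-210 - 1*(-1650)*1363)) = √(-4401693 + √(-210 + 2248950)) = √(-4401693 + √2248740) = √(-4401693 + 186*√65)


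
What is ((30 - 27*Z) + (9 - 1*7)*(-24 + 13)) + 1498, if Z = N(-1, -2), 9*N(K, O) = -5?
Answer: 1521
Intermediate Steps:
N(K, O) = -5/9 (N(K, O) = (⅑)*(-5) = -5/9)
Z = -5/9 ≈ -0.55556
((30 - 27*Z) + (9 - 1*7)*(-24 + 13)) + 1498 = ((30 - 27*(-5/9)) + (9 - 1*7)*(-24 + 13)) + 1498 = ((30 + 15) + (9 - 7)*(-11)) + 1498 = (45 + 2*(-11)) + 1498 = (45 - 22) + 1498 = 23 + 1498 = 1521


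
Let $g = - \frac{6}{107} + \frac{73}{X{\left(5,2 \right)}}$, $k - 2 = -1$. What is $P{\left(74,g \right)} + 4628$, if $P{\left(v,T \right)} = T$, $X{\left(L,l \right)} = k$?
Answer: $\frac{503001}{107} \approx 4700.9$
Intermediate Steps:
$k = 1$ ($k = 2 - 1 = 1$)
$X{\left(L,l \right)} = 1$
$g = \frac{7805}{107}$ ($g = - \frac{6}{107} + \frac{73}{1} = \left(-6\right) \frac{1}{107} + 73 \cdot 1 = - \frac{6}{107} + 73 = \frac{7805}{107} \approx 72.944$)
$P{\left(74,g \right)} + 4628 = \frac{7805}{107} + 4628 = \frac{503001}{107}$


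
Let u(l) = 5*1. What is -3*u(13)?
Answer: -15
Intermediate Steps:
u(l) = 5
-3*u(13) = -3*5 = -15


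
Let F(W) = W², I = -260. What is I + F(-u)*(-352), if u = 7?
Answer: -17508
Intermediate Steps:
I + F(-u)*(-352) = -260 + (-1*7)²*(-352) = -260 + (-7)²*(-352) = -260 + 49*(-352) = -260 - 17248 = -17508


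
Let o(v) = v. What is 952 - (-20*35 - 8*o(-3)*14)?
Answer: 1316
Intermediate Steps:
952 - (-20*35 - 8*o(-3)*14) = 952 - (-20*35 - 8*(-3)*14) = 952 - (-700 - (-24)*14) = 952 - (-700 - 1*(-336)) = 952 - (-700 + 336) = 952 - 1*(-364) = 952 + 364 = 1316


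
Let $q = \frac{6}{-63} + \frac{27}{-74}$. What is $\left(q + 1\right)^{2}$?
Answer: $\frac{703921}{2414916} \approx 0.29149$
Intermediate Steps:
$q = - \frac{715}{1554}$ ($q = 6 \left(- \frac{1}{63}\right) + 27 \left(- \frac{1}{74}\right) = - \frac{2}{21} - \frac{27}{74} = - \frac{715}{1554} \approx -0.4601$)
$\left(q + 1\right)^{2} = \left(- \frac{715}{1554} + 1\right)^{2} = \left(\frac{839}{1554}\right)^{2} = \frac{703921}{2414916}$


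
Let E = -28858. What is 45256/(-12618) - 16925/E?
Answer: -546218999/182065122 ≈ -3.0001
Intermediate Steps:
45256/(-12618) - 16925/E = 45256/(-12618) - 16925/(-28858) = 45256*(-1/12618) - 16925*(-1/28858) = -22628/6309 + 16925/28858 = -546218999/182065122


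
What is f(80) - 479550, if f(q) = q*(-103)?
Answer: -487790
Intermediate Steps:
f(q) = -103*q
f(80) - 479550 = -103*80 - 479550 = -8240 - 479550 = -487790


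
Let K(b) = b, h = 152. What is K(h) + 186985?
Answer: 187137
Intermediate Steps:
K(h) + 186985 = 152 + 186985 = 187137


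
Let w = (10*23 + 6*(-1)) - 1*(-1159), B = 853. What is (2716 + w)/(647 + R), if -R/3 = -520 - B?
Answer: 4099/4766 ≈ 0.86005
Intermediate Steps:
R = 4119 (R = -3*(-520 - 1*853) = -3*(-520 - 853) = -3*(-1373) = 4119)
w = 1383 (w = (230 - 6) + 1159 = 224 + 1159 = 1383)
(2716 + w)/(647 + R) = (2716 + 1383)/(647 + 4119) = 4099/4766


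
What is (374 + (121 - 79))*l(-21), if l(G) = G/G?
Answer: 416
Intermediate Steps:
l(G) = 1
(374 + (121 - 79))*l(-21) = (374 + (121 - 79))*1 = (374 + 42)*1 = 416*1 = 416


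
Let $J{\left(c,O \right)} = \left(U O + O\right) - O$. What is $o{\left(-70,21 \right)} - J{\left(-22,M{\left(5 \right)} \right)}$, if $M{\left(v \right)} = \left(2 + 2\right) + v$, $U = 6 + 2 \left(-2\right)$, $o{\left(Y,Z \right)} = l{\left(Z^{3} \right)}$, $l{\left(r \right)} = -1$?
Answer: $-19$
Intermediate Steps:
$o{\left(Y,Z \right)} = -1$
$U = 2$ ($U = 6 - 4 = 2$)
$M{\left(v \right)} = 4 + v$
$J{\left(c,O \right)} = 2 O$ ($J{\left(c,O \right)} = \left(2 O + O\right) - O = 3 O - O = 2 O$)
$o{\left(-70,21 \right)} - J{\left(-22,M{\left(5 \right)} \right)} = -1 - 2 \left(4 + 5\right) = -1 - 2 \cdot 9 = -1 - 18 = -19$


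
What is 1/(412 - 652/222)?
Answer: 111/45406 ≈ 0.0024446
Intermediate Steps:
1/(412 - 652/222) = 1/(412 - 652*1/222) = 1/(412 - 326/111) = 1/(45406/111) = 111/45406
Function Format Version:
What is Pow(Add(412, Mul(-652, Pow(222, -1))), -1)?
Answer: Rational(111, 45406) ≈ 0.0024446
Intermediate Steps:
Pow(Add(412, Mul(-652, Pow(222, -1))), -1) = Pow(Add(412, Mul(-652, Rational(1, 222))), -1) = Pow(Add(412, Rational(-326, 111)), -1) = Pow(Rational(45406, 111), -1) = Rational(111, 45406)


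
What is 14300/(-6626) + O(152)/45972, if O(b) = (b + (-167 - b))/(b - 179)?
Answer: -8874341329/4112241372 ≈ -2.1580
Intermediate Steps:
O(b) = -167/(-179 + b)
14300/(-6626) + O(152)/45972 = 14300/(-6626) - 167/(-179 + 152)/45972 = 14300*(-1/6626) - 167/(-27)*(1/45972) = -7150/3313 - 167*(-1/27)*(1/45972) = -7150/3313 + (167/27)*(1/45972) = -7150/3313 + 167/1241244 = -8874341329/4112241372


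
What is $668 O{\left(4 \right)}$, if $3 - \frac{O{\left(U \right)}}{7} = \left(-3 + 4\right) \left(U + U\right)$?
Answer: $-23380$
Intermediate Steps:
$O{\left(U \right)} = 21 - 14 U$ ($O{\left(U \right)} = 21 - 7 \left(-3 + 4\right) \left(U + U\right) = 21 - 7 \cdot 1 \cdot 2 U = 21 - 7 \cdot 2 U = 21 - 14 U$)
$668 O{\left(4 \right)} = 668 \left(21 - 56\right) = 668 \left(-35\right) = -23380$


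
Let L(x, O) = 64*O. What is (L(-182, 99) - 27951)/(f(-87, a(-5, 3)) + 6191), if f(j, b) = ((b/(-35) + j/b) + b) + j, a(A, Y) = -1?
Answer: -252175/72217 ≈ -3.4919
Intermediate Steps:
f(j, b) = j + 34*b/35 + j/b (f(j, b) = ((b*(-1/35) + j/b) + b) + j = ((-b/35 + j/b) + b) + j = (34*b/35 + j/b) + j = j + 34*b/35 + j/b)
(L(-182, 99) - 27951)/(f(-87, a(-5, 3)) + 6191) = (64*99 - 27951)/((-87 + (34/35)*(-1) - 87/(-1)) + 6191) = (6336 - 27951)/((-87 - 34/35 - 87*(-1)) + 6191) = -21615/((-87 - 34/35 + 87) + 6191) = -21615/(-34/35 + 6191) = -21615/216651/35 = -21615*35/216651 = -252175/72217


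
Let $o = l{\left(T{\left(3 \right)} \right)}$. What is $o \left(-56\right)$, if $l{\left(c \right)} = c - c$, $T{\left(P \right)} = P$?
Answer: $0$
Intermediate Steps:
$l{\left(c \right)} = 0$
$o = 0$
$o \left(-56\right) = 0 \left(-56\right) = 0$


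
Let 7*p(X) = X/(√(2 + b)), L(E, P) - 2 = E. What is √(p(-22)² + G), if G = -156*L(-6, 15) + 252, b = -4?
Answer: √42682/7 ≈ 29.514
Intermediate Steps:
L(E, P) = 2 + E
p(X) = -I*X*√2/14 (p(X) = (X/(√(2 - 4)))/7 = (X/(√(-2)))/7 = (X/((I*√2)))/7 = (X*(-I*√2/2))/7 = (-I*X*√2/2)/7 = -I*X*√2/14)
G = 876 (G = -156*(2 - 6) + 252 = -156*(-4) + 252 = 624 + 252 = 876)
√(p(-22)² + G) = √((-1/14*I*(-22)*√2)² + 876) = √((11*I*√2/7)² + 876) = √(-242/49 + 876) = √(42682/49) = √42682/7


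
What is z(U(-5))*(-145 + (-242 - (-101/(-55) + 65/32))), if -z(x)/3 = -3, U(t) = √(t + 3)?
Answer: -6191343/1760 ≈ -3517.8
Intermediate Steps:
U(t) = √(3 + t)
z(x) = 9 (z(x) = -3*(-3) = 9)
z(U(-5))*(-145 + (-242 - (-101/(-55) + 65/32))) = 9*(-145 + (-242 - (-101/(-55) + 65/32))) = 9*(-145 + (-242 - (-101*(-1/55) + 65*(1/32)))) = 9*(-145 + (-242 - (101/55 + 65/32))) = 9*(-145 + (-242 - 1*6807/1760)) = 9*(-145 + (-242 - 6807/1760)) = 9*(-145 - 432727/1760) = 9*(-687927/1760) = -6191343/1760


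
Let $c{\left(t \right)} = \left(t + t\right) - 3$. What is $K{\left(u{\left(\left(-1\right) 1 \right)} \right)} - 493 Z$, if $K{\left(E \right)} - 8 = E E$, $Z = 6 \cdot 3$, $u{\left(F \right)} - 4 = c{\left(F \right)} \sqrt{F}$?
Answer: $-8875 - 40 i \approx -8875.0 - 40.0 i$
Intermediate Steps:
$c{\left(t \right)} = -3 + 2 t$ ($c{\left(t \right)} = 2 t - 3 = -3 + 2 t$)
$u{\left(F \right)} = 4 + \sqrt{F} \left(-3 + 2 F\right)$ ($u{\left(F \right)} = 4 + \left(-3 + 2 F\right) \sqrt{F} = 4 + \sqrt{F} \left(-3 + 2 F\right)$)
$Z = 18$
$K{\left(E \right)} = 8 + E^{2}$ ($K{\left(E \right)} = 8 + E E = 8 + E^{2}$)
$K{\left(u{\left(\left(-1\right) 1 \right)} \right)} - 493 Z = \left(8 + \left(4 + \sqrt{\left(-1\right) 1} \left(-3 + 2 \left(\left(-1\right) 1\right)\right)\right)^{2}\right) - 8874 = \left(8 + \left(4 + \sqrt{-1} \left(-3 + 2 \left(-1\right)\right)\right)^{2}\right) - 8874 = \left(8 + \left(4 + i \left(-3 - 2\right)\right)^{2}\right) - 8874 = \left(8 + \left(4 + i \left(-5\right)\right)^{2}\right) - 8874 = \left(8 + \left(4 - 5 i\right)^{2}\right) - 8874 = -8866 + \left(4 - 5 i\right)^{2}$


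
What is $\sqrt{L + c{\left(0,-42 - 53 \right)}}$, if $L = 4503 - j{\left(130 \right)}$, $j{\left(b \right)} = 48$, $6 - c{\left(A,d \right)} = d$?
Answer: $2 \sqrt{1139} \approx 67.498$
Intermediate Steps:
$c{\left(A,d \right)} = 6 - d$
$L = 4455$ ($L = 4503 - 48 = 4455$)
$\sqrt{L + c{\left(0,-42 - 53 \right)}} = \sqrt{4455 + \left(6 - \left(-42 - 53\right)\right)} = \sqrt{4455 + \left(6 - -95\right)} = \sqrt{4455 + \left(6 + 95\right)} = \sqrt{4455 + 101} = \sqrt{4556} = 2 \sqrt{1139}$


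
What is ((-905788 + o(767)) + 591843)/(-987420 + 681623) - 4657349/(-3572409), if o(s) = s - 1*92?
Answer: 2543331919583/1092431954973 ≈ 2.3281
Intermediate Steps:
o(s) = -92 + s (o(s) = s - 92 = -92 + s)
((-905788 + o(767)) + 591843)/(-987420 + 681623) - 4657349/(-3572409) = ((-905788 + (-92 + 767)) + 591843)/(-987420 + 681623) - 4657349/(-3572409) = ((-905788 + 675) + 591843)/(-305797) - 4657349*(-1/3572409) = (-905113 + 591843)*(-1/305797) + 4657349/3572409 = -313270*(-1/305797) + 4657349/3572409 = 313270/305797 + 4657349/3572409 = 2543331919583/1092431954973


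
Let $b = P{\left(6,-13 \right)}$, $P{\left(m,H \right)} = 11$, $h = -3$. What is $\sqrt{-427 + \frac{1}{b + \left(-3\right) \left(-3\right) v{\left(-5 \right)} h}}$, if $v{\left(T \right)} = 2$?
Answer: $\frac{i \sqrt{789566}}{43} \approx 20.665 i$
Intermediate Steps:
$b = 11$
$\sqrt{-427 + \frac{1}{b + \left(-3\right) \left(-3\right) v{\left(-5 \right)} h}} = \sqrt{-427 + \frac{1}{11 + \left(-3\right) \left(-3\right) 2 \left(-3\right)}} = \sqrt{-427 + \frac{1}{11 + 9 \cdot 2 \left(-3\right)}} = \sqrt{-427 + \frac{1}{11 + 18 \left(-3\right)}} = \sqrt{-427 + \frac{1}{11 - 54}} = \sqrt{-427 + \frac{1}{-43}} = \sqrt{-427 - \frac{1}{43}} = \sqrt{- \frac{18362}{43}} = \frac{i \sqrt{789566}}{43}$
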